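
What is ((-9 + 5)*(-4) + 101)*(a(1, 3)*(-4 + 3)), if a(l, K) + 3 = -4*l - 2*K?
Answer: 1521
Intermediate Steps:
a(l, K) = -3 - 4*l - 2*K (a(l, K) = -3 + (-4*l - 2*K) = -3 - 4*l - 2*K)
((-9 + 5)*(-4) + 101)*(a(1, 3)*(-4 + 3)) = ((-9 + 5)*(-4) + 101)*((-3 - 4*1 - 2*3)*(-4 + 3)) = (-4*(-4) + 101)*((-3 - 4 - 6)*(-1)) = (16 + 101)*(-13*(-1)) = 117*13 = 1521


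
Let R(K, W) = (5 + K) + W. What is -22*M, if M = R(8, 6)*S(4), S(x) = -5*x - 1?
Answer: 8778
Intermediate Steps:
R(K, W) = 5 + K + W
S(x) = -1 - 5*x
M = -399 (M = (5 + 8 + 6)*(-1 - 5*4) = 19*(-1 - 20) = 19*(-21) = -399)
-22*M = -22*(-399) = 8778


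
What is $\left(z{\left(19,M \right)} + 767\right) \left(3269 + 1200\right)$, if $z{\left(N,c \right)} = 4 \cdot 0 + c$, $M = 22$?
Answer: $3526041$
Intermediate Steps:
$z{\left(N,c \right)} = c$ ($z{\left(N,c \right)} = 0 + c = c$)
$\left(z{\left(19,M \right)} + 767\right) \left(3269 + 1200\right) = \left(22 + 767\right) \left(3269 + 1200\right) = 789 \cdot 4469 = 3526041$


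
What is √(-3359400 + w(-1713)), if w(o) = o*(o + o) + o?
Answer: 15*√11145 ≈ 1583.5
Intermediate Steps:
w(o) = o + 2*o² (w(o) = o*(2*o) + o = 2*o² + o = o + 2*o²)
√(-3359400 + w(-1713)) = √(-3359400 - 1713*(1 + 2*(-1713))) = √(-3359400 - 1713*(1 - 3426)) = √(-3359400 - 1713*(-3425)) = √(-3359400 + 5867025) = √2507625 = 15*√11145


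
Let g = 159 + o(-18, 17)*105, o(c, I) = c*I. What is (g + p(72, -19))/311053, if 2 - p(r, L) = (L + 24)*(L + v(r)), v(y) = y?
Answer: -32234/311053 ≈ -0.10363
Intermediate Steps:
o(c, I) = I*c
p(r, L) = 2 - (24 + L)*(L + r) (p(r, L) = 2 - (L + 24)*(L + r) = 2 - (24 + L)*(L + r))
g = -31971 (g = 159 + (17*(-18))*105 = 159 - 306*105 = 159 - 32130 = -31971)
(g + p(72, -19))/311053 = (-31971 + (2 - 1*(-19)² - 24*(-19) - 24*72 - 1*(-19)*72))/311053 = (-31971 + (2 - 1*361 + 456 - 1728 + 1368))*(1/311053) = (-31971 + (2 - 361 + 456 - 1728 + 1368))*(1/311053) = (-31971 - 263)*(1/311053) = -32234*1/311053 = -32234/311053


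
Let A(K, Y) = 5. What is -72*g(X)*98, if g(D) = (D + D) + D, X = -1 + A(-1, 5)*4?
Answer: -402192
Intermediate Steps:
X = 19 (X = -1 + 5*4 = -1 + 20 = 19)
g(D) = 3*D (g(D) = 2*D + D = 3*D)
-72*g(X)*98 = -216*19*98 = -72*57*98 = -4104*98 = -402192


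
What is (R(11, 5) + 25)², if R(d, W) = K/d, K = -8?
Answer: 71289/121 ≈ 589.17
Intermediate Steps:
R(d, W) = -8/d
(R(11, 5) + 25)² = (-8/11 + 25)² = (267/11)² = 71289/121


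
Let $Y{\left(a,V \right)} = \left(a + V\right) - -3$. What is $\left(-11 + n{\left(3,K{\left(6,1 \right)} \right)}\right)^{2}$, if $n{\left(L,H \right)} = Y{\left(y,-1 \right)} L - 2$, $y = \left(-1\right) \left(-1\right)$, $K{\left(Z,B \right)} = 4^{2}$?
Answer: $16$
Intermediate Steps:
$K{\left(Z,B \right)} = 16$
$y = 1$
$Y{\left(a,V \right)} = 3 + V + a$ ($Y{\left(a,V \right)} = \left(V + a\right) + 3 = 3 + V + a$)
$n{\left(L,H \right)} = -2 + 3 L$ ($n{\left(L,H \right)} = \left(3 - 1 + 1\right) L - 2 = 3 L - 2 = -2 + 3 L$)
$\left(-11 + n{\left(3,K{\left(6,1 \right)} \right)}\right)^{2} = \left(-11 + \left(-2 + 3 \cdot 3\right)\right)^{2} = \left(-11 + \left(-2 + 9\right)\right)^{2} = \left(-11 + 7\right)^{2} = \left(-4\right)^{2} = 16$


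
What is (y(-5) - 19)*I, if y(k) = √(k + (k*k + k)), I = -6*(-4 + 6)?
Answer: 228 - 12*√15 ≈ 181.52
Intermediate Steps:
I = -12 (I = -6*2 = -12)
y(k) = √(k² + 2*k) (y(k) = √(k + (k² + k)) = √(k + (k + k²)) = √(k² + 2*k))
(y(-5) - 19)*I = (√(-5*(2 - 5)) - 19)*(-12) = (√(-5*(-3)) - 19)*(-12) = (√15 - 19)*(-12) = (-19 + √15)*(-12) = 228 - 12*√15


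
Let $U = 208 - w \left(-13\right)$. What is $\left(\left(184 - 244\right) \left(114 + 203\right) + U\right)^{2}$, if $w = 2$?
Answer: $352913796$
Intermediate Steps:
$U = 234$ ($U = 208 - 2 \left(-13\right) = 208 - -26 = 208 + 26 = 234$)
$\left(\left(184 - 244\right) \left(114 + 203\right) + U\right)^{2} = \left(\left(184 - 244\right) \left(114 + 203\right) + 234\right)^{2} = \left(\left(-60\right) 317 + 234\right)^{2} = \left(-19020 + 234\right)^{2} = \left(-18786\right)^{2} = 352913796$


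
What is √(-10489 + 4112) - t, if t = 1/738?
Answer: -1/738 + I*√6377 ≈ -0.001355 + 79.856*I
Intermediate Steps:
t = 1/738 ≈ 0.0013550
√(-10489 + 4112) - t = √(-10489 + 4112) - 1*1/738 = √(-6377) - 1/738 = I*√6377 - 1/738 = -1/738 + I*√6377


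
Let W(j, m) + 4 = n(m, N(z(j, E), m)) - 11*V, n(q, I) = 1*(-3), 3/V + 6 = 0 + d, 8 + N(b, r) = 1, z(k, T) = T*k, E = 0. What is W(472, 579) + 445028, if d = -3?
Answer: 1335074/3 ≈ 4.4502e+5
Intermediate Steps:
N(b, r) = -7 (N(b, r) = -8 + 1 = -7)
V = -⅓ (V = 3/(-6 + (0 - 3)) = 3/(-6 - 3) = 3/(-9) = 3*(-⅑) = -⅓ ≈ -0.33333)
n(q, I) = -3
W(j, m) = -10/3 (W(j, m) = -4 + (-3 - 11*(-⅓)) = -4 + (-3 + 11/3) = -4 + ⅔ = -10/3)
W(472, 579) + 445028 = -10/3 + 445028 = 1335074/3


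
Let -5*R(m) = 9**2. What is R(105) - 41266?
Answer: -206411/5 ≈ -41282.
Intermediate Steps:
R(m) = -81/5 (R(m) = -1/5*9**2 = -1/5*81 = -81/5)
R(105) - 41266 = -81/5 - 41266 = -206411/5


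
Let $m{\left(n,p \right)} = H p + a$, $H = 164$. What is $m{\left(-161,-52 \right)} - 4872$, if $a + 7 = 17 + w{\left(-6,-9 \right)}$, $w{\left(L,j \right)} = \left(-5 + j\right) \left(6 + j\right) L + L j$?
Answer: $-13588$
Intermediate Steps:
$w{\left(L,j \right)} = L j + L \left(-5 + j\right) \left(6 + j\right)$ ($w{\left(L,j \right)} = L \left(-5 + j\right) \left(6 + j\right) + L j = L j + L \left(-5 + j\right) \left(6 + j\right)$)
$a = -188$ ($a = -7 + \left(17 - 6 \left(-30 + \left(-9\right)^{2} + 2 \left(-9\right)\right)\right) = -7 + \left(17 - 6 \left(-30 + 81 - 18\right)\right) = -7 + \left(17 - 198\right) = -7 - 181 = -188$)
$m{\left(n,p \right)} = -188 + 164 p$ ($m{\left(n,p \right)} = 164 p - 188 = -188 + 164 p$)
$m{\left(-161,-52 \right)} - 4872 = \left(-188 + 164 \left(-52\right)\right) - 4872 = \left(-188 - 8528\right) - 4872 = -8716 - 4872 = -13588$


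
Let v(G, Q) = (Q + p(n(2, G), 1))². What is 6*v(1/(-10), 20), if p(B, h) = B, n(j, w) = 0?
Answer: 2400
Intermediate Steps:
v(G, Q) = Q² (v(G, Q) = (Q + 0)² = Q²)
6*v(1/(-10), 20) = 6*20² = 6*400 = 2400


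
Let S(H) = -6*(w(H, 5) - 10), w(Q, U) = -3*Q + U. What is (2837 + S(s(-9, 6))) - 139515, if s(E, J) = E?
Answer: -136810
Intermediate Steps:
w(Q, U) = U - 3*Q
S(H) = 30 + 18*H (S(H) = -6*((5 - 3*H) - 10) = -6*(-5 - 3*H) = 30 + 18*H)
(2837 + S(s(-9, 6))) - 139515 = (2837 + (30 + 18*(-9))) - 139515 = (2837 + (30 - 162)) - 139515 = (2837 - 132) - 139515 = 2705 - 139515 = -136810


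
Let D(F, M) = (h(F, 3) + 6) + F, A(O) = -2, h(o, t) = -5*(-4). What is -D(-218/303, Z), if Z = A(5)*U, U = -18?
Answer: -7660/303 ≈ -25.281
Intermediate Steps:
h(o, t) = 20
Z = 36 (Z = -2*(-18) = 36)
D(F, M) = 26 + F (D(F, M) = (20 + 6) + F = 26 + F)
-D(-218/303, Z) = -(26 - 218/303) = -1*7660/303 = -7660/303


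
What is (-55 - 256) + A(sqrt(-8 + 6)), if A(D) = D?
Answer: -311 + I*sqrt(2) ≈ -311.0 + 1.4142*I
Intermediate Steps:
(-55 - 256) + A(sqrt(-8 + 6)) = (-55 - 256) + sqrt(-8 + 6) = -311 + sqrt(-2) = -311 + I*sqrt(2)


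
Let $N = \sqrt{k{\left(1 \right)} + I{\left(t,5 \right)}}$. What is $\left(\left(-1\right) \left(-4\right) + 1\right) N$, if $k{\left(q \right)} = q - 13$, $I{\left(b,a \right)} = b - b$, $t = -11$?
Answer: $10 i \sqrt{3} \approx 17.32 i$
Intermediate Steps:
$I{\left(b,a \right)} = 0$
$k{\left(q \right)} = -13 + q$
$N = 2 i \sqrt{3}$ ($N = \sqrt{\left(-13 + 1\right) + 0} = \sqrt{-12 + 0} = \sqrt{-12} = 2 i \sqrt{3} \approx 3.4641 i$)
$\left(\left(-1\right) \left(-4\right) + 1\right) N = \left(\left(-1\right) \left(-4\right) + 1\right) 2 i \sqrt{3} = \left(4 + 1\right) 2 i \sqrt{3} = 5 \cdot 2 i \sqrt{3} = 10 i \sqrt{3}$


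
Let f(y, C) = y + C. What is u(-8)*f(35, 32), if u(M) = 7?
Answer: 469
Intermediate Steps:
f(y, C) = C + y
u(-8)*f(35, 32) = 7*(32 + 35) = 7*67 = 469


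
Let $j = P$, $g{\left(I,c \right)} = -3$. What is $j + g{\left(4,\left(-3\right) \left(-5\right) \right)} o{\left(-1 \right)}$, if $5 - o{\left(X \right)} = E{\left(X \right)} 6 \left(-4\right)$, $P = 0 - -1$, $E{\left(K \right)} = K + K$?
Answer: $130$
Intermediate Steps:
$E{\left(K \right)} = 2 K$
$P = 1$ ($P = 0 + 1 = 1$)
$j = 1$
$o{\left(X \right)} = 5 + 48 X$ ($o{\left(X \right)} = 5 - 2 X 6 \left(-4\right) = 5 - 12 X \left(-4\right) = 5 - - 48 X = 5 + 48 X$)
$j + g{\left(4,\left(-3\right) \left(-5\right) \right)} o{\left(-1 \right)} = 1 - 3 \left(5 + 48 \left(-1\right)\right) = 1 - 3 \left(5 - 48\right) = 1 - -129 = 1 + 129 = 130$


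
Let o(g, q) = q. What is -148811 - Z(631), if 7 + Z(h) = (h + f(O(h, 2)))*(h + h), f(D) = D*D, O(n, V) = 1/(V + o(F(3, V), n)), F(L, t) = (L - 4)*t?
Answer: -378701593076/400689 ≈ -9.4513e+5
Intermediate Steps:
F(L, t) = t*(-4 + L) (F(L, t) = (-4 + L)*t = t*(-4 + L))
O(n, V) = 1/(V + n)
f(D) = D**2
Z(h) = -7 + 2*h*(h + (2 + h)**(-2)) (Z(h) = -7 + (h + (1/(2 + h))**2)*(h + h) = -7 + (h + (2 + h)**(-2))*(2*h) = -7 + 2*h*(h + (2 + h)**(-2)))
-148811 - Z(631) = -148811 - (-7 + 2*631**2 + 2*631/(2 + 631)**2) = -148811 - (-7 + 2*398161 + 2*631/633**2) = -148811 - (-7 + 796322 + 2*631*(1/400689)) = -148811 - (-7 + 796322 + 1262/400689) = -148811 - 1*319074662297/400689 = -148811 - 319074662297/400689 = -378701593076/400689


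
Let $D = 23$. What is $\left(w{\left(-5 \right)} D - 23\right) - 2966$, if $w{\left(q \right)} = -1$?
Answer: $-3012$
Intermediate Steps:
$\left(w{\left(-5 \right)} D - 23\right) - 2966 = \left(\left(-1\right) 23 - 23\right) - 2966 = \left(-23 - 23\right) - 2966 = -46 - 2966 = -3012$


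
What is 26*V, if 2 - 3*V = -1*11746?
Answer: 101816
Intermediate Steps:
V = 3916 (V = ⅔ - (-1)*11746/3 = ⅔ - ⅓*(-11746) = ⅔ + 11746/3 = 3916)
26*V = 26*3916 = 101816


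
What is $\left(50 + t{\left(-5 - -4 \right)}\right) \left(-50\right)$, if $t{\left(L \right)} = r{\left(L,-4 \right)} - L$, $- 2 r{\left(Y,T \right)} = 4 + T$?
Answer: $-2550$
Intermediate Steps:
$r{\left(Y,T \right)} = -2 - \frac{T}{2}$ ($r{\left(Y,T \right)} = - \frac{4 + T}{2} = -2 - \frac{T}{2}$)
$t{\left(L \right)} = - L$ ($t{\left(L \right)} = \left(-2 - -2\right) - L = \left(-2 + 2\right) - L = 0 - L = - L$)
$\left(50 + t{\left(-5 - -4 \right)}\right) \left(-50\right) = \left(50 - \left(-5 - -4\right)\right) \left(-50\right) = \left(50 - \left(-5 + 4\right)\right) \left(-50\right) = \left(50 - -1\right) \left(-50\right) = \left(50 + 1\right) \left(-50\right) = 51 \left(-50\right) = -2550$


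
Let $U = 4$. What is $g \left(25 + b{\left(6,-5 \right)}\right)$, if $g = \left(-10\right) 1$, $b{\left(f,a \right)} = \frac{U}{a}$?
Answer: $-242$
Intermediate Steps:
$b{\left(f,a \right)} = \frac{4}{a}$
$g = -10$
$g \left(25 + b{\left(6,-5 \right)}\right) = - 10 \left(25 + \frac{4}{-5}\right) = - 10 \left(25 + 4 \left(- \frac{1}{5}\right)\right) = - 10 \left(25 - \frac{4}{5}\right) = \left(-10\right) \frac{121}{5} = -242$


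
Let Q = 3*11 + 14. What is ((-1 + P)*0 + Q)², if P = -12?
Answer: 2209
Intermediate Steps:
Q = 47 (Q = 33 + 14 = 47)
((-1 + P)*0 + Q)² = ((-1 - 12)*0 + 47)² = (-13*0 + 47)² = (0 + 47)² = 47² = 2209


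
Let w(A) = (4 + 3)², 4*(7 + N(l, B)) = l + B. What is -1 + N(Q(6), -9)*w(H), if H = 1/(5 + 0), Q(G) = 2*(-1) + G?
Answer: -1621/4 ≈ -405.25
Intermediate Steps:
Q(G) = -2 + G
N(l, B) = -7 + B/4 + l/4 (N(l, B) = -7 + (l + B)/4 = -7 + (B + l)/4 = -7 + (B/4 + l/4) = -7 + B/4 + l/4)
H = ⅕ (H = 1/5 = ⅕ ≈ 0.20000)
w(A) = 49 (w(A) = 7² = 49)
-1 + N(Q(6), -9)*w(H) = -1 + (-7 + (¼)*(-9) + (-2 + 6)/4)*49 = -1 + (-7 - 9/4 + (¼)*4)*49 = -1 + (-7 - 9/4 + 1)*49 = -1 - 33/4*49 = -1 - 1617/4 = -1621/4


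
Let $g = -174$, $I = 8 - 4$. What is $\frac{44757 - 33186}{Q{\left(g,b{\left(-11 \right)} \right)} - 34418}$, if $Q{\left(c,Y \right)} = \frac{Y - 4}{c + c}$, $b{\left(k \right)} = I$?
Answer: $- \frac{11571}{34418} \approx -0.33619$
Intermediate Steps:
$I = 4$ ($I = 8 - 4 = 4$)
$b{\left(k \right)} = 4$
$Q{\left(c,Y \right)} = \frac{-4 + Y}{2 c}$
$\frac{44757 - 33186}{Q{\left(g,b{\left(-11 \right)} \right)} - 34418} = \frac{44757 - 33186}{\frac{-4 + 4}{2 \left(-174\right)} - 34418} = \frac{11571}{\frac{1}{2} \left(- \frac{1}{174}\right) 0 - 34418} = \frac{11571}{0 - 34418} = \frac{11571}{-34418} = 11571 \left(- \frac{1}{34418}\right) = - \frac{11571}{34418}$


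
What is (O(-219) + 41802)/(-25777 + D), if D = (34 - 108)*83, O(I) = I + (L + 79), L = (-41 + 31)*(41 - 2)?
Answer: -41272/31919 ≈ -1.2930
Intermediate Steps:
L = -390 (L = -10*39 = -390)
O(I) = -311 + I (O(I) = I + (-390 + 79) = I - 311 = -311 + I)
D = -6142 (D = -74*83 = -6142)
(O(-219) + 41802)/(-25777 + D) = ((-311 - 219) + 41802)/(-25777 - 6142) = (-530 + 41802)/(-31919) = 41272*(-1/31919) = -41272/31919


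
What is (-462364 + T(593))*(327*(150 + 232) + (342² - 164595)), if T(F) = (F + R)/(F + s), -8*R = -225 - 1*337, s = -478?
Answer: -16436918393721/460 ≈ -3.5732e+10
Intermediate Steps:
R = 281/4 (R = -(-225 - 1*337)/8 = -(-225 - 337)/8 = -⅛*(-562) = 281/4 ≈ 70.250)
T(F) = (281/4 + F)/(-478 + F) (T(F) = (F + 281/4)/(F - 478) = (281/4 + F)/(-478 + F))
(-462364 + T(593))*(327*(150 + 232) + (342² - 164595)) = (-462364 + (281/4 + 593)/(-478 + 593))*(327*(150 + 232) + (342² - 164595)) = (-462364 + (2653/4)/115)*(327*382 + (116964 - 164595)) = (-462364 + (1/115)*(2653/4))*(124914 - 47631) = (-462364 + 2653/460)*77283 = -212684787/460*77283 = -16436918393721/460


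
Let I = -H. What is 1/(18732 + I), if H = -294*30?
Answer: 1/27552 ≈ 3.6295e-5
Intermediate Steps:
H = -8820
I = 8820 (I = -1*(-8820) = 8820)
1/(18732 + I) = 1/(18732 + 8820) = 1/27552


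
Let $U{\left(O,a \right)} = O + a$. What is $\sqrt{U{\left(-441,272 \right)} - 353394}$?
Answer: $i \sqrt{353563} \approx 594.61 i$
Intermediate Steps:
$\sqrt{U{\left(-441,272 \right)} - 353394} = \sqrt{\left(-441 + 272\right) - 353394} = \sqrt{-169 - 353394} = \sqrt{-353563} = i \sqrt{353563}$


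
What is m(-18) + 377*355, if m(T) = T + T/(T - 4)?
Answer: 1471996/11 ≈ 1.3382e+5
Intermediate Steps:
m(T) = T + T/(-4 + T)
m(-18) + 377*355 = -18*(-3 - 18)/(-4 - 18) + 377*355 = -18*(-21)/(-22) + 133835 = -18*(-1/22)*(-21) + 133835 = -189/11 + 133835 = 1471996/11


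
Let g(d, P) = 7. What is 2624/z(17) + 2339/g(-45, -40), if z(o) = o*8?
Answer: 42059/119 ≈ 353.44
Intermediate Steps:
z(o) = 8*o
2624/z(17) + 2339/g(-45, -40) = 2624/((8*17)) + 2339/7 = 2624/136 + 2339*(1/7) = 2624*(1/136) + 2339/7 = 328/17 + 2339/7 = 42059/119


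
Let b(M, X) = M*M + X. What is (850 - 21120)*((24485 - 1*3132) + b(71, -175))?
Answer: -531459130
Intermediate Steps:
b(M, X) = X + M**2 (b(M, X) = M**2 + X = X + M**2)
(850 - 21120)*((24485 - 1*3132) + b(71, -175)) = (850 - 21120)*((24485 - 1*3132) + (-175 + 71**2)) = -20270*((24485 - 3132) + (-175 + 5041)) = -20270*(21353 + 4866) = -20270*26219 = -531459130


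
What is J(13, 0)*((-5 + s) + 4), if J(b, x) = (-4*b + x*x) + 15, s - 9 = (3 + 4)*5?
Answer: -1591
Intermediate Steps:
s = 44 (s = 9 + (3 + 4)*5 = 9 + 7*5 = 9 + 35 = 44)
J(b, x) = 15 + x² - 4*b (J(b, x) = (-4*b + x²) + 15 = (x² - 4*b) + 15 = 15 + x² - 4*b)
J(13, 0)*((-5 + s) + 4) = (15 + 0² - 4*13)*((-5 + 44) + 4) = (15 + 0 - 52)*(39 + 4) = -37*43 = -1591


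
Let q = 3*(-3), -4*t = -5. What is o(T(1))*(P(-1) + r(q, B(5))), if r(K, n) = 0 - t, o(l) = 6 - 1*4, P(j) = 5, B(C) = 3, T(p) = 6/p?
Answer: 15/2 ≈ 7.5000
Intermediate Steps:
t = 5/4 (t = -¼*(-5) = 5/4 ≈ 1.2500)
q = -9
o(l) = 2 (o(l) = 6 - 4 = 2)
r(K, n) = -5/4 (r(K, n) = 0 - 1*5/4 = 0 - 5/4 = -5/4)
o(T(1))*(P(-1) + r(q, B(5))) = 2*(5 - 5/4) = 2*(15/4) = 15/2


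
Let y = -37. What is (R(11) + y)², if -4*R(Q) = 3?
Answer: 22801/16 ≈ 1425.1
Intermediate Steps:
R(Q) = -¾ (R(Q) = -¼*3 = -¾)
(R(11) + y)² = (-¾ - 37)² = (-151/4)² = 22801/16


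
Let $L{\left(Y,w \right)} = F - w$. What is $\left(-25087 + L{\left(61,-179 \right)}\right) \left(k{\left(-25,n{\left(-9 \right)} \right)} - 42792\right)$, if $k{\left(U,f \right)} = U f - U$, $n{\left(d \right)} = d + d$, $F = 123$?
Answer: $1048826845$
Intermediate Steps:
$L{\left(Y,w \right)} = 123 - w$
$n{\left(d \right)} = 2 d$
$k{\left(U,f \right)} = - U + U f$
$\left(-25087 + L{\left(61,-179 \right)}\right) \left(k{\left(-25,n{\left(-9 \right)} \right)} - 42792\right) = \left(-25087 + \left(123 - -179\right)\right) \left(- 25 \left(-1 + 2 \left(-9\right)\right) - 42792\right) = \left(-25087 + \left(123 + 179\right)\right) \left(- 25 \left(-1 - 18\right) - 42792\right) = \left(-25087 + 302\right) \left(\left(-25\right) \left(-19\right) - 42792\right) = - 24785 \left(475 - 42792\right) = \left(-24785\right) \left(-42317\right) = 1048826845$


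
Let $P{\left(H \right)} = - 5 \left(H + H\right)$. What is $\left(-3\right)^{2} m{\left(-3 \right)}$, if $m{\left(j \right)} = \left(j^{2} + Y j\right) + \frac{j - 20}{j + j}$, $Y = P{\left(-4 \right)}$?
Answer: $- \frac{1929}{2} \approx -964.5$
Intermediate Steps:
$P{\left(H \right)} = - 10 H$ ($P{\left(H \right)} = - 5 \cdot 2 H = - 10 H$)
$Y = 40$ ($Y = \left(-10\right) \left(-4\right) = 40$)
$m{\left(j \right)} = j^{2} + 40 j + \frac{-20 + j}{2 j}$ ($m{\left(j \right)} = \left(j^{2} + 40 j\right) + \frac{j - 20}{j + j} = \left(j^{2} + 40 j\right) + \frac{-20 + j}{2 j} = j^{2} + 40 j + \frac{-20 + j}{2 j}$)
$\left(-3\right)^{2} m{\left(-3 \right)} = \left(-3\right)^{2} \left(\frac{1}{2} + \left(-3\right)^{2} - \frac{10}{-3} + 40 \left(-3\right)\right) = 9 \left(\frac{1}{2} + 9 - - \frac{10}{3} - 120\right) = 9 \left(\frac{1}{2} + 9 + \frac{10}{3} - 120\right) = 9 \left(- \frac{643}{6}\right) = - \frac{1929}{2}$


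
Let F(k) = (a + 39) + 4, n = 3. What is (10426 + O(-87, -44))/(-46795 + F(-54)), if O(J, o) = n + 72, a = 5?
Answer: -10501/46747 ≈ -0.22463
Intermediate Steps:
O(J, o) = 75 (O(J, o) = 3 + 72 = 75)
F(k) = 48 (F(k) = (5 + 39) + 4 = 44 + 4 = 48)
(10426 + O(-87, -44))/(-46795 + F(-54)) = (10426 + 75)/(-46795 + 48) = 10501/(-46747) = 10501*(-1/46747) = -10501/46747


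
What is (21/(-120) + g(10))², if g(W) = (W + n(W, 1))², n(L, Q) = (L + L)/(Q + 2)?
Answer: 9987403969/129600 ≈ 77063.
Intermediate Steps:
n(L, Q) = 2*L/(2 + Q) (n(L, Q) = (2*L)/(2 + Q) = 2*L/(2 + Q))
g(W) = 25*W²/9 (g(W) = (W + 2*W/(2 + 1))² = (W + 2*W/3)² = (5*W/3)² = 25*W²/9)
(21/(-120) + g(10))² = (21/(-120) + (25/9)*10²)² = (21*(-1/120) + (25/9)*100)² = (-7/40 + 2500/9)² = (99937/360)² = 9987403969/129600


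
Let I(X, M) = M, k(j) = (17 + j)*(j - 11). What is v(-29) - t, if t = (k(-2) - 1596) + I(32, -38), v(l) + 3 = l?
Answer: 1797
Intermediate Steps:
v(l) = -3 + l
k(j) = (-11 + j)*(17 + j) (k(j) = (17 + j)*(-11 + j) = (-11 + j)*(17 + j))
t = -1829 (t = ((-187 + (-2)² + 6*(-2)) - 1596) - 38 = ((-187 + 4 - 12) - 1596) - 38 = (-195 - 1596) - 38 = -1791 - 38 = -1829)
v(-29) - t = (-3 - 29) - 1*(-1829) = -32 + 1829 = 1797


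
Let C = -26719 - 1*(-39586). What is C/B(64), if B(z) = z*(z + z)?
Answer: 12867/8192 ≈ 1.5707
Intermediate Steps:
B(z) = 2*z² (B(z) = z*(2*z) = 2*z²)
C = 12867 (C = -26719 + 39586 = 12867)
C/B(64) = 12867/((2*64²)) = 12867/((2*4096)) = 12867/8192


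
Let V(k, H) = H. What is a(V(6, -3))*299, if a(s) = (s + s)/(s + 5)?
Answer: -897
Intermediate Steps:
a(s) = 2*s/(5 + s) (a(s) = (2*s)/(5 + s) = 2*s/(5 + s))
a(V(6, -3))*299 = (2*(-3)/(5 - 3))*299 = (2*(-3)/2)*299 = (2*(-3)*(½))*299 = -3*299 = -897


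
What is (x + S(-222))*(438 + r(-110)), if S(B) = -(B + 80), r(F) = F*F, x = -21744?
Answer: -270845876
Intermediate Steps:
r(F) = F²
S(B) = -80 - B (S(B) = -(80 + B) = -80 - B)
(x + S(-222))*(438 + r(-110)) = (-21744 + (-80 - 1*(-222)))*(438 + (-110)²) = (-21744 + (-80 + 222))*(438 + 12100) = (-21744 + 142)*12538 = -21602*12538 = -270845876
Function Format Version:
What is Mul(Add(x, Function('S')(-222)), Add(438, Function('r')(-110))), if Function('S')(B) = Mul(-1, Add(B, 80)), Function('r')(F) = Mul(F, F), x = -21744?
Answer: -270845876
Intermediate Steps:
Function('r')(F) = Pow(F, 2)
Function('S')(B) = Add(-80, Mul(-1, B)) (Function('S')(B) = Mul(-1, Add(80, B)) = Add(-80, Mul(-1, B)))
Mul(Add(x, Function('S')(-222)), Add(438, Function('r')(-110))) = Mul(Add(-21744, Add(-80, Mul(-1, -222))), Add(438, Pow(-110, 2))) = Mul(Add(-21744, Add(-80, 222)), Add(438, 12100)) = Mul(Add(-21744, 142), 12538) = Mul(-21602, 12538) = -270845876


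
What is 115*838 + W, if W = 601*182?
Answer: 205752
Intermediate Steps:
W = 109382
115*838 + W = 115*838 + 109382 = 96370 + 109382 = 205752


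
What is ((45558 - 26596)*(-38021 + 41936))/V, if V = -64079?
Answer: -74236230/64079 ≈ -1158.5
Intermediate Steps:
((45558 - 26596)*(-38021 + 41936))/V = ((45558 - 26596)*(-38021 + 41936))/(-64079) = (18962*3915)*(-1/64079) = 74236230*(-1/64079) = -74236230/64079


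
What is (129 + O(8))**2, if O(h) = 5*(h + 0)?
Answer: 28561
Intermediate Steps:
O(h) = 5*h
(129 + O(8))**2 = (129 + 5*8)**2 = (129 + 40)**2 = 169**2 = 28561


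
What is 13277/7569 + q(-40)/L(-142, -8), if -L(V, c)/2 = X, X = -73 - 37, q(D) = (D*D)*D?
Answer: -24074753/83259 ≈ -289.15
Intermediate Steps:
q(D) = D³ (q(D) = D²*D = D³)
X = -110
L(V, c) = 220 (L(V, c) = -2*(-110) = 220)
13277/7569 + q(-40)/L(-142, -8) = 13277/7569 + (-40)³/220 = 13277*(1/7569) - 64000*1/220 = 13277/7569 - 3200/11 = -24074753/83259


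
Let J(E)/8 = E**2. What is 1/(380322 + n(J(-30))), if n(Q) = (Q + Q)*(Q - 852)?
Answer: 1/91791522 ≈ 1.0894e-8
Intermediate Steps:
J(E) = 8*E**2
n(Q) = 2*Q*(-852 + Q) (n(Q) = (2*Q)*(-852 + Q) = 2*Q*(-852 + Q))
1/(380322 + n(J(-30))) = 1/(380322 + 2*(8*(-30)**2)*(-852 + 8*(-30)**2)) = 1/(380322 + 2*(8*900)*(-852 + 8*900)) = 1/(380322 + 2*7200*(-852 + 7200)) = 1/(380322 + 2*7200*6348) = 1/(380322 + 91411200) = 1/91791522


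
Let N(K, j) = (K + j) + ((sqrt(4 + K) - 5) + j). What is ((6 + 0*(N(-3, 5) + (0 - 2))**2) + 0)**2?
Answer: 36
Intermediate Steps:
N(K, j) = -5 + K + sqrt(4 + K) + 2*j (N(K, j) = (K + j) + ((-5 + sqrt(4 + K)) + j) = (K + j) + (-5 + j + sqrt(4 + K)) = -5 + K + sqrt(4 + K) + 2*j)
((6 + 0*(N(-3, 5) + (0 - 2))**2) + 0)**2 = ((6 + 0*((-5 - 3 + sqrt(4 - 3) + 2*5) + (0 - 2))**2) + 0)**2 = ((6 + 0*((-5 - 3 + sqrt(1) + 10) - 2)**2) + 0)**2 = ((6 + 0*((-5 - 3 + 1 + 10) - 2)**2) + 0)**2 = ((6 + 0*(3 - 2)**2) + 0)**2 = ((6 + 0*1**2) + 0)**2 = ((6 + 0*1) + 0)**2 = ((6 + 0) + 0)**2 = (6 + 0)**2 = 6**2 = 36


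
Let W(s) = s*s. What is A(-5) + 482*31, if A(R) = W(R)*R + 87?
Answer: 14904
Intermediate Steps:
W(s) = s**2
A(R) = 87 + R**3 (A(R) = R**2*R + 87 = R**3 + 87 = 87 + R**3)
A(-5) + 482*31 = (87 + (-5)**3) + 482*31 = (87 - 125) + 14942 = -38 + 14942 = 14904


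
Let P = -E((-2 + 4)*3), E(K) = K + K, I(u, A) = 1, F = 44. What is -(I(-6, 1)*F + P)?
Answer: -32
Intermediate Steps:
E(K) = 2*K
P = -12 (P = -2*(-2 + 4)*3 = -2*2*3 = -2*6 = -1*12 = -12)
-(I(-6, 1)*F + P) = -(1*44 - 12) = -(44 - 12) = -1*32 = -32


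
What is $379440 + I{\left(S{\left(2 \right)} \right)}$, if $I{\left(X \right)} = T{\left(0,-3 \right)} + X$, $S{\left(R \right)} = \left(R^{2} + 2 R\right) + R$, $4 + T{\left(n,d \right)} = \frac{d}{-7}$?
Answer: $\frac{2656125}{7} \approx 3.7945 \cdot 10^{5}$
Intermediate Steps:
$T{\left(n,d \right)} = -4 - \frac{d}{7}$ ($T{\left(n,d \right)} = -4 + \frac{d}{-7} = -4 + d \left(- \frac{1}{7}\right) = -4 - \frac{d}{7}$)
$S{\left(R \right)} = R^{2} + 3 R$
$I{\left(X \right)} = - \frac{25}{7} + X$ ($I{\left(X \right)} = \left(-4 - - \frac{3}{7}\right) + X = \left(-4 + \frac{3}{7}\right) + X = - \frac{25}{7} + X$)
$379440 + I{\left(S{\left(2 \right)} \right)} = 379440 - \left(\frac{25}{7} - 2 \left(3 + 2\right)\right) = 379440 + \left(- \frac{25}{7} + 2 \cdot 5\right) = 379440 + \left(- \frac{25}{7} + 10\right) = 379440 + \frac{45}{7} = \frac{2656125}{7}$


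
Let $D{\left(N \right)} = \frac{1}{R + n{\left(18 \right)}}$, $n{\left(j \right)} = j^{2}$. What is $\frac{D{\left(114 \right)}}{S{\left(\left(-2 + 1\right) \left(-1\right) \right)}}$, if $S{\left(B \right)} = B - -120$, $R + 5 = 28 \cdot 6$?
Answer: $\frac{1}{58927} \approx 1.697 \cdot 10^{-5}$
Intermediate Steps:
$R = 163$ ($R = -5 + 28 \cdot 6 = -5 + 168 = 163$)
$S{\left(B \right)} = 120 + B$ ($S{\left(B \right)} = B + 120 = 120 + B$)
$D{\left(N \right)} = \frac{1}{487}$ ($D{\left(N \right)} = \frac{1}{163 + 18^{2}} = \frac{1}{163 + 324} = \frac{1}{487}$)
$\frac{D{\left(114 \right)}}{S{\left(\left(-2 + 1\right) \left(-1\right) \right)}} = \frac{1}{487 \left(120 + \left(-2 + 1\right) \left(-1\right)\right)} = \frac{1}{487 \left(120 - -1\right)} = \frac{1}{487 \left(120 + 1\right)} = \frac{1}{487 \cdot 121} = \frac{1}{487} \cdot \frac{1}{121} = \frac{1}{58927}$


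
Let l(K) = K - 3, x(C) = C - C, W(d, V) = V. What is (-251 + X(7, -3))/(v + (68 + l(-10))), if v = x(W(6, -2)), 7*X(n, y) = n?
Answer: -50/11 ≈ -4.5455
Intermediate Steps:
X(n, y) = n/7
x(C) = 0
l(K) = -3 + K
v = 0
(-251 + X(7, -3))/(v + (68 + l(-10))) = (-251 + (⅐)*7)/(0 + (68 + (-3 - 10))) = (-251 + 1)/(0 + (68 - 13)) = -250/(0 + 55) = -250/55 = -250*1/55 = -50/11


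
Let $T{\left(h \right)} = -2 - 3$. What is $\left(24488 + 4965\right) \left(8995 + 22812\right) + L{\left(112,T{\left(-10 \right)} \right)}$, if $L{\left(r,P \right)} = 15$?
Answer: $936811586$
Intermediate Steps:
$T{\left(h \right)} = -5$
$\left(24488 + 4965\right) \left(8995 + 22812\right) + L{\left(112,T{\left(-10 \right)} \right)} = \left(24488 + 4965\right) \left(8995 + 22812\right) + 15 = 29453 \cdot 31807 + 15 = 936811571 + 15 = 936811586$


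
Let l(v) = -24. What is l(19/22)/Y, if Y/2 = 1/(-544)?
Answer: 6528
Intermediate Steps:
Y = -1/272 (Y = 2/(-544) = 2*(-1/544) = -1/272 ≈ -0.0036765)
l(19/22)/Y = -24/(-1/272) = -24*(-272) = 6528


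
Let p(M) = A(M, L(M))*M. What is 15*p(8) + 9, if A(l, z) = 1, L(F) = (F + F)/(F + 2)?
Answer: 129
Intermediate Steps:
L(F) = 2*F/(2 + F) (L(F) = (2*F)/(2 + F) = 2*F/(2 + F))
p(M) = M (p(M) = 1*M = M)
15*p(8) + 9 = 15*8 + 9 = 120 + 9 = 129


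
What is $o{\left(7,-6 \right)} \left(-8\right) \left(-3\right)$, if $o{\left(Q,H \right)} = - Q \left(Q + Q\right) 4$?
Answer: $-9408$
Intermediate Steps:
$o{\left(Q,H \right)} = - 8 Q^{2}$ ($o{\left(Q,H \right)} = - Q 2 Q 4 = - 2 Q^{2} \cdot 4 = - 8 Q^{2}$)
$o{\left(7,-6 \right)} \left(-8\right) \left(-3\right) = - 8 \cdot 7^{2} \left(-8\right) \left(-3\right) = \left(-8\right) 49 \left(-8\right) \left(-3\right) = \left(-392\right) \left(-8\right) \left(-3\right) = 3136 \left(-3\right) = -9408$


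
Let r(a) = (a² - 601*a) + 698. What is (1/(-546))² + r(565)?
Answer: -5855594471/298116 ≈ -19642.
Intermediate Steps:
r(a) = 698 + a² - 601*a
(1/(-546))² + r(565) = (1/(-546))² + (698 + 565² - 601*565) = (-1/546)² + (698 + 319225 - 339565) = 1/298116 - 19642 = -5855594471/298116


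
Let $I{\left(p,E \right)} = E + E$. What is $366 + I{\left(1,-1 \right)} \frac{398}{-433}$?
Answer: $\frac{159274}{433} \approx 367.84$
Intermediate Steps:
$I{\left(p,E \right)} = 2 E$
$366 + I{\left(1,-1 \right)} \frac{398}{-433} = 366 + 2 \left(-1\right) \frac{398}{-433} = 366 - 2 \cdot 398 \left(- \frac{1}{433}\right) = 366 - - \frac{796}{433} = 366 + \frac{796}{433} = \frac{159274}{433}$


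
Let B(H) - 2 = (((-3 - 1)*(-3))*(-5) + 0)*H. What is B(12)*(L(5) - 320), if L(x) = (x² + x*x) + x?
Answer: 190270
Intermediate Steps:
L(x) = x + 2*x² (L(x) = (x² + x²) + x = 2*x² + x = x + 2*x²)
B(H) = 2 - 60*H (B(H) = 2 + (((-3 - 1)*(-3))*(-5) + 0)*H = 2 + (-4*(-3)*(-5) + 0)*H = 2 + (12*(-5) + 0)*H = 2 + (-60 + 0)*H = 2 - 60*H)
B(12)*(L(5) - 320) = (2 - 60*12)*(5*(1 + 2*5) - 320) = (2 - 720)*(5*(1 + 10) - 320) = -718*(5*11 - 320) = -718*(55 - 320) = -718*(-265) = 190270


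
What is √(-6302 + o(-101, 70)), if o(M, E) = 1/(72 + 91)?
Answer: 5*I*√6697507/163 ≈ 79.385*I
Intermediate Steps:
o(M, E) = 1/163
√(-6302 + o(-101, 70)) = √(-6302 + 1/163) = √(-1027225/163) = 5*I*√6697507/163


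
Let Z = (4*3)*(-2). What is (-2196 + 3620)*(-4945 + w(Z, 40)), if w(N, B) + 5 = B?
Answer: -6991840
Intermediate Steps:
Z = -24 (Z = 12*(-2) = -24)
w(N, B) = -5 + B
(-2196 + 3620)*(-4945 + w(Z, 40)) = (-2196 + 3620)*(-4945 + (-5 + 40)) = 1424*(-4945 + 35) = 1424*(-4910) = -6991840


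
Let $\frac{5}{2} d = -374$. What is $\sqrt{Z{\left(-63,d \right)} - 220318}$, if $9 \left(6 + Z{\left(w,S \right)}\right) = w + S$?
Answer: $\frac{i \sqrt{49578215}}{15} \approx 469.41 i$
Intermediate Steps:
$d = - \frac{748}{5}$ ($d = \frac{2}{5} \left(-374\right) = - \frac{748}{5} \approx -149.6$)
$Z{\left(w,S \right)} = -6 + \frac{S}{9} + \frac{w}{9}$ ($Z{\left(w,S \right)} = -6 + \frac{w + S}{9} = -6 + \frac{S + w}{9} = -6 + \left(\frac{S}{9} + \frac{w}{9}\right) = -6 + \frac{S}{9} + \frac{w}{9}$)
$\sqrt{Z{\left(-63,d \right)} - 220318} = \sqrt{\left(-6 + \frac{1}{9} \left(- \frac{748}{5}\right) + \frac{1}{9} \left(-63\right)\right) - 220318} = \sqrt{\left(-6 - \frac{748}{45} - 7\right) - 220318} = \sqrt{- \frac{1333}{45} - 220318} = \sqrt{- \frac{9915643}{45}} = \frac{i \sqrt{49578215}}{15}$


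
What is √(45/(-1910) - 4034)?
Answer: I*√588660854/382 ≈ 63.514*I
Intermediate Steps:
√(45/(-1910) - 4034) = √(45*(-1/1910) - 4034) = √(-9/382 - 4034) = √(-1540997/382) = I*√588660854/382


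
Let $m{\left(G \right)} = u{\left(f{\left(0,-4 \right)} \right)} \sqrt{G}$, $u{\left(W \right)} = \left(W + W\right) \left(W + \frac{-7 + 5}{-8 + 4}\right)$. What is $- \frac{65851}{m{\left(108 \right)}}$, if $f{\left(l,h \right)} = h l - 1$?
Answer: $- \frac{65851 \sqrt{3}}{18} \approx -6336.5$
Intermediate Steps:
$f{\left(l,h \right)} = -1 + h l$
$u{\left(W \right)} = 2 W \left(\frac{1}{2} + W\right)$ ($u{\left(W \right)} = 2 W \left(W - \frac{2}{-4}\right) = 2 W \left(W - - \frac{1}{2}\right) = 2 W \left(W + \frac{1}{2}\right) = 2 W \left(\frac{1}{2} + W\right)$)
$m{\left(G \right)} = \sqrt{G}$ ($m{\left(G \right)} = \left(-1 - 0\right) \left(1 + 2 \left(-1 - 0\right)\right) \sqrt{G} = \left(-1 + 0\right) \left(1 + 2 \left(-1 + 0\right)\right) \sqrt{G} = - (1 + 2 \left(-1\right)) \sqrt{G} = - (1 - 2) \sqrt{G} = \left(-1\right) \left(-1\right) \sqrt{G} = 1 \sqrt{G} = \sqrt{G}$)
$- \frac{65851}{m{\left(108 \right)}} = - \frac{65851}{\sqrt{108}} = - \frac{65851}{6 \sqrt{3}} = - 65851 \frac{\sqrt{3}}{18} = - \frac{65851 \sqrt{3}}{18}$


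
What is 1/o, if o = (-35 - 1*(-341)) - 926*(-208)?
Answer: 1/192914 ≈ 5.1837e-6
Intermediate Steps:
o = 192914 (o = (-35 + 341) + 192608 = 306 + 192608 = 192914)
1/o = 1/192914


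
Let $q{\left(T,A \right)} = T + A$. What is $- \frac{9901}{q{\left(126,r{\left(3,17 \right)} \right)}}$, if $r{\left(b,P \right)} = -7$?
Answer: $- \frac{9901}{119} \approx -83.202$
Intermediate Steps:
$q{\left(T,A \right)} = A + T$
$- \frac{9901}{q{\left(126,r{\left(3,17 \right)} \right)}} = - \frac{9901}{-7 + 126} = - \frac{9901}{119}$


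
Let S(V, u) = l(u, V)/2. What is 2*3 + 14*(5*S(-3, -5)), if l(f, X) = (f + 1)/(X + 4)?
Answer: -134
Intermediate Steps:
l(f, X) = (1 + f)/(4 + X)
S(V, u) = (1 + u)/(2*(4 + V)) (S(V, u) = ((1 + u)/(4 + V))/2 = ((1 + u)/(4 + V))*(1/2) = (1 + u)/(2*(4 + V)))
2*3 + 14*(5*S(-3, -5)) = 2*3 + 14*(5*((1 - 5)/(2*(4 - 3)))) = 6 + 14*(5*((1/2)*(-4)/1)) = 6 + 14*(5*((1/2)*1*(-4))) = 6 + 14*(5*(-2)) = 6 + 14*(-10) = 6 - 140 = -134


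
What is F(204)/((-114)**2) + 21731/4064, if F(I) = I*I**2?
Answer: 966233627/1467104 ≈ 658.60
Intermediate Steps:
F(I) = I**3
F(204)/((-114)**2) + 21731/4064 = 204**3/((-114)**2) + 21731/4064 = 8489664/12996 + 21731*(1/4064) = 8489664*(1/12996) + 21731/4064 = 235824/361 + 21731/4064 = 966233627/1467104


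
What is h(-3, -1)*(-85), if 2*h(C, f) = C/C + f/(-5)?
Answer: -51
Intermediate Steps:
h(C, f) = 1/2 - f/10 (h(C, f) = (C/C + f/(-5))/2 = (1 + f*(-1/5))/2 = (1 - f/5)/2 = 1/2 - f/10)
h(-3, -1)*(-85) = (1/2 - 1/10*(-1))*(-85) = (1/2 + 1/10)*(-85) = (3/5)*(-85) = -51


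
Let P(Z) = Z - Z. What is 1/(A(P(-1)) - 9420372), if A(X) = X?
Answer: -1/9420372 ≈ -1.0615e-7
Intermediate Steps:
P(Z) = 0
1/(A(P(-1)) - 9420372) = 1/(0 - 9420372) = 1/(-9420372) = -1/9420372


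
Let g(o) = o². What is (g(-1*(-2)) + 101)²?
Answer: 11025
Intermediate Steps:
(g(-1*(-2)) + 101)² = ((-1*(-2))² + 101)² = (2² + 101)² = (4 + 101)² = 105² = 11025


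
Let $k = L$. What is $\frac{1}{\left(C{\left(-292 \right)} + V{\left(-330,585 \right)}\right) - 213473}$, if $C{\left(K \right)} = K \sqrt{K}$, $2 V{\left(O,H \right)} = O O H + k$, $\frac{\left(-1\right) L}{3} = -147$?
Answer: $\frac{126559990}{4004357866788377} + \frac{2336 i \sqrt{73}}{4004357866788377} \approx 3.1606 \cdot 10^{-8} + 4.9843 \cdot 10^{-12} i$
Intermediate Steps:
$L = 441$ ($L = \left(-3\right) \left(-147\right) = 441$)
$k = 441$
$V{\left(O,H \right)} = \frac{441}{2} + \frac{H O^{2}}{2}$ ($V{\left(O,H \right)} = \frac{O O H + 441}{2} = \frac{O^{2} H + 441}{2} = \frac{H O^{2} + 441}{2} = \frac{441 + H O^{2}}{2} = \frac{441}{2} + \frac{H O^{2}}{2}$)
$C{\left(K \right)} = K^{\frac{3}{2}}$
$\frac{1}{\left(C{\left(-292 \right)} + V{\left(-330,585 \right)}\right) - 213473} = \frac{1}{\left(\left(-292\right)^{\frac{3}{2}} + \left(\frac{441}{2} + \frac{1}{2} \cdot 585 \left(-330\right)^{2}\right)\right) - 213473} = \frac{1}{\left(- 584 i \sqrt{73} + \left(\frac{441}{2} + \frac{1}{2} \cdot 585 \cdot 108900\right)\right) - 213473} = \frac{1}{\left(- 584 i \sqrt{73} + \left(\frac{441}{2} + 31853250\right)\right) - 213473} = \frac{1}{\left(- 584 i \sqrt{73} + \frac{63706941}{2}\right) - 213473} = \frac{1}{\left(\frac{63706941}{2} - 584 i \sqrt{73}\right) - 213473} = \frac{1}{\frac{63279995}{2} - 584 i \sqrt{73}}$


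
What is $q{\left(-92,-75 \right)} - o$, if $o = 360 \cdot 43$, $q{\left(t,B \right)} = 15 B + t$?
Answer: $-16697$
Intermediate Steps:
$q{\left(t,B \right)} = t + 15 B$
$o = 15480$
$q{\left(-92,-75 \right)} - o = \left(-92 + 15 \left(-75\right)\right) - 15480 = \left(-92 - 1125\right) - 15480 = -1217 - 15480 = -16697$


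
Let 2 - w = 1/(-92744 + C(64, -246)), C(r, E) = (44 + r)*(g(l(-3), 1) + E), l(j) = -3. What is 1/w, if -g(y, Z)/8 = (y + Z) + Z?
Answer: 118448/236897 ≈ 0.50000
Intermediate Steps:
g(y, Z) = -16*Z - 8*y (g(y, Z) = -8*((y + Z) + Z) = -8*((Z + y) + Z) = -8*(y + 2*Z) = -16*Z - 8*y)
C(r, E) = (8 + E)*(44 + r) (C(r, E) = (44 + r)*((-16*1 - 8*(-3)) + E) = (44 + r)*((-16 + 24) + E) = (44 + r)*(8 + E) = (8 + E)*(44 + r))
w = 236897/118448 (w = 2 - 1/(-92744 + (352 + 8*64 + 44*(-246) - 246*64)) = 2 - 1/(-92744 + (352 + 512 - 10824 - 15744)) = 2 - 1/(-92744 - 25704) = 2 - 1/(-118448) = 2 - 1*(-1/118448) = 2 + 1/118448 = 236897/118448 ≈ 2.0000)
1/w = 1/(236897/118448) = 118448/236897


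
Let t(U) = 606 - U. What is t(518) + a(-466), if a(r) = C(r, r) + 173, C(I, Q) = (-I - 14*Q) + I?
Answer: 6785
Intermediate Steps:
C(I, Q) = -14*Q
a(r) = 173 - 14*r (a(r) = -14*r + 173 = 173 - 14*r)
t(518) + a(-466) = (606 - 1*518) + (173 - 14*(-466)) = (606 - 518) + (173 + 6524) = 88 + 6697 = 6785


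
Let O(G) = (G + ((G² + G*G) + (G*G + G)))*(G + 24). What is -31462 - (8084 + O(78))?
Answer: -1917162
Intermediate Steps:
O(G) = (24 + G)*(2*G + 3*G²) (O(G) = (G + ((G² + G²) + (G² + G)))*(24 + G) = (G + (2*G² + (G + G²)))*(24 + G) = (G + (G + 3*G²))*(24 + G) = (2*G + 3*G²)*(24 + G) = (24 + G)*(2*G + 3*G²))
-31462 - (8084 + O(78)) = -31462 - (8084 + 78*(48 + 3*78² + 74*78)) = -31462 - (8084 + 78*(48 + 3*6084 + 5772)) = -31462 - (8084 + 78*(48 + 18252 + 5772)) = -31462 - (8084 + 78*24072) = -31462 - (8084 + 1877616) = -31462 - 1*1885700 = -31462 - 1885700 = -1917162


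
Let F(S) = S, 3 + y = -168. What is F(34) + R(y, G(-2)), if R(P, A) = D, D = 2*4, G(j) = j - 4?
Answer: 42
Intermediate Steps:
y = -171 (y = -3 - 168 = -171)
G(j) = -4 + j
D = 8
R(P, A) = 8
F(34) + R(y, G(-2)) = 34 + 8 = 42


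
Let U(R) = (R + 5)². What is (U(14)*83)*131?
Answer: 3925153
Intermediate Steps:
U(R) = (5 + R)²
(U(14)*83)*131 = ((5 + 14)²*83)*131 = (19²*83)*131 = (361*83)*131 = 29963*131 = 3925153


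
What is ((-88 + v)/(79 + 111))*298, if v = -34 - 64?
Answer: -27714/95 ≈ -291.73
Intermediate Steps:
v = -98
((-88 + v)/(79 + 111))*298 = ((-88 - 98)/(79 + 111))*298 = -186/190*298 = -186*1/190*298 = -93/95*298 = -27714/95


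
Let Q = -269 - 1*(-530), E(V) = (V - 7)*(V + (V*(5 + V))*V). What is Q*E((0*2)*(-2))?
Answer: 0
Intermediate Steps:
E(V) = (-7 + V)*(V + V²*(5 + V))
Q = 261 (Q = -269 + 530 = 261)
Q*E((0*2)*(-2)) = 261*(((0*2)*(-2))*(-7 + ((0*2)*(-2))³ - 34*0*2*(-2) - 2*((0*2)*(-2))²)) = 261*((0*(-2))*(-7 + (0*(-2))³ - 0*(-2) - 2*(0*(-2))²)) = 261*(0*(-7 + 0³ - 34*0 - 2*0²)) = 261*(0*(-7 + 0 + 0 - 2*0)) = 261*(0*(-7 + 0 + 0 + 0)) = 261*(0*(-7)) = 261*0 = 0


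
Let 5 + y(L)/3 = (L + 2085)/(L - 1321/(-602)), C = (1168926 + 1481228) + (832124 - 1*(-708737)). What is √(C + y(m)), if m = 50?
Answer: √4137808452437010/31421 ≈ 2047.2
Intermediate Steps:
C = 4191015 (C = 2650154 + (832124 + 708737) = 2650154 + 1540861 = 4191015)
y(L) = -15 + 3*(2085 + L)/(1321/602 + L) (y(L) = -15 + 3*((L + 2085)/(L - 1321/(-602))) = -15 + 3*((2085 + L)/(L - 1321*(-1/602))) = -15 + 3*((2085 + L)/(L + 1321/602)) = -15 + 3*((2085 + L)/(1321/602 + L)) = -15 + 3*(2085 + L)/(1321/602 + L))
√(C + y(m)) = √(4191015 + 3*(1248565 - 2408*50)/(1321 + 602*50)) = √(4191015 + 3*(1248565 - 120400)/(1321 + 30100)) = √(4191015 + 3*1128165/31421) = √(4191015 + 3*(1/31421)*1128165) = √(4191015 + 3384495/31421) = √(131689266810/31421) = √4137808452437010/31421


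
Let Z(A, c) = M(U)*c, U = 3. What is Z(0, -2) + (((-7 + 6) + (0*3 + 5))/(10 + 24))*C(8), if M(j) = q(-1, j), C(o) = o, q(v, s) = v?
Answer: 50/17 ≈ 2.9412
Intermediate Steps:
M(j) = -1
Z(A, c) = -c
Z(0, -2) + (((-7 + 6) + (0*3 + 5))/(10 + 24))*C(8) = -1*(-2) + (((-7 + 6) + (0*3 + 5))/(10 + 24))*8 = 2 + ((-1 + (0 + 5))/34)*8 = 2 + ((-1 + 5)*(1/34))*8 = 2 + (4*(1/34))*8 = 2 + (2/17)*8 = 2 + 16/17 = 50/17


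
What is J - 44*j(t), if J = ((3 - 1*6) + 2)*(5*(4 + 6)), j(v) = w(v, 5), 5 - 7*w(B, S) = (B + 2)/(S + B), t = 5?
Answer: -2696/35 ≈ -77.029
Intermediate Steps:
w(B, S) = 5/7 - (2 + B)/(7*(B + S)) (w(B, S) = 5/7 - (B + 2)/(7*(S + B)) = 5/7 - (2 + B)/(7*(B + S)))
j(v) = (23 + 4*v)/(7*(5 + v)) (j(v) = (-2 + 4*v + 5*5)/(7*(v + 5)) = (-2 + 4*v + 25)/(7*(5 + v)) = (23 + 4*v)/(7*(5 + v)))
J = -50 (J = ((3 - 6) + 2)*(5*10) = (-3 + 2)*50 = -1*50 = -50)
J - 44*j(t) = -50 - 44*(23 + 4*5)/(7*(5 + 5)) = -50 - 44*(23 + 20)/(7*10) = -50 - 44*43/(7*10) = -50 - 44*43/70 = -50 - 946/35 = -2696/35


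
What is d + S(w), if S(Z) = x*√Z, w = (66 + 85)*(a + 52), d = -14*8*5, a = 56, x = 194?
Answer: -560 + 1164*√453 ≈ 24214.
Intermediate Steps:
d = -560 (d = -112*5 = -560)
w = 16308 (w = (66 + 85)*(56 + 52) = 151*108 = 16308)
S(Z) = 194*√Z
d + S(w) = -560 + 194*√16308 = -560 + 194*(6*√453) = -560 + 1164*√453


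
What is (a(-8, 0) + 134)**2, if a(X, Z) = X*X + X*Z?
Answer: 39204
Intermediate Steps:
a(X, Z) = X**2 + X*Z
(a(-8, 0) + 134)**2 = (-8*(-8 + 0) + 134)**2 = (-8*(-8) + 134)**2 = (64 + 134)**2 = 198**2 = 39204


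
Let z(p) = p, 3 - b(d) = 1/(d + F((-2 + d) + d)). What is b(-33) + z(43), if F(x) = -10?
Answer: 1979/43 ≈ 46.023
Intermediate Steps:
b(d) = 3 - 1/(-10 + d) (b(d) = 3 - 1/(d - 10) = 3 - 1/(-10 + d))
b(-33) + z(43) = (-31 + 3*(-33))/(-10 - 33) + 43 = (-31 - 99)/(-43) + 43 = -1/43*(-130) + 43 = 130/43 + 43 = 1979/43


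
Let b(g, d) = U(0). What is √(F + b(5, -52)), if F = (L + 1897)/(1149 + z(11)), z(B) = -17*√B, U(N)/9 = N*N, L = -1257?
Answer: 8*√10/√(1149 - 17*√11) ≈ 0.76534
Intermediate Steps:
U(N) = 9*N² (U(N) = 9*(N*N) = 9*N²)
b(g, d) = 0 (b(g, d) = 9*0² = 9*0 = 0)
F = 640/(1149 - 17*√11) (F = (-1257 + 1897)/(1149 - 17*√11) = 640/(1149 - 17*√11) ≈ 0.58575)
√(F + b(5, -52)) = √((367680/658511 + 5440*√11/658511) + 0) = √(367680/658511 + 5440*√11/658511)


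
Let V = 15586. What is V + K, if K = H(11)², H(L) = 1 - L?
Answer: 15686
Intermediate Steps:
K = 100 (K = (1 - 1*11)² = (1 - 11)² = (-10)² = 100)
V + K = 15586 + 100 = 15686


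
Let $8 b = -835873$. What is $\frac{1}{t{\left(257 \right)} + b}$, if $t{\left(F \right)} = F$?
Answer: $- \frac{8}{833817} \approx -9.5944 \cdot 10^{-6}$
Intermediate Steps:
$b = - \frac{835873}{8}$ ($b = \frac{1}{8} \left(-835873\right) = - \frac{835873}{8} \approx -1.0448 \cdot 10^{5}$)
$\frac{1}{t{\left(257 \right)} + b} = \frac{1}{257 - \frac{835873}{8}} = \frac{1}{- \frac{833817}{8}} = - \frac{8}{833817}$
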